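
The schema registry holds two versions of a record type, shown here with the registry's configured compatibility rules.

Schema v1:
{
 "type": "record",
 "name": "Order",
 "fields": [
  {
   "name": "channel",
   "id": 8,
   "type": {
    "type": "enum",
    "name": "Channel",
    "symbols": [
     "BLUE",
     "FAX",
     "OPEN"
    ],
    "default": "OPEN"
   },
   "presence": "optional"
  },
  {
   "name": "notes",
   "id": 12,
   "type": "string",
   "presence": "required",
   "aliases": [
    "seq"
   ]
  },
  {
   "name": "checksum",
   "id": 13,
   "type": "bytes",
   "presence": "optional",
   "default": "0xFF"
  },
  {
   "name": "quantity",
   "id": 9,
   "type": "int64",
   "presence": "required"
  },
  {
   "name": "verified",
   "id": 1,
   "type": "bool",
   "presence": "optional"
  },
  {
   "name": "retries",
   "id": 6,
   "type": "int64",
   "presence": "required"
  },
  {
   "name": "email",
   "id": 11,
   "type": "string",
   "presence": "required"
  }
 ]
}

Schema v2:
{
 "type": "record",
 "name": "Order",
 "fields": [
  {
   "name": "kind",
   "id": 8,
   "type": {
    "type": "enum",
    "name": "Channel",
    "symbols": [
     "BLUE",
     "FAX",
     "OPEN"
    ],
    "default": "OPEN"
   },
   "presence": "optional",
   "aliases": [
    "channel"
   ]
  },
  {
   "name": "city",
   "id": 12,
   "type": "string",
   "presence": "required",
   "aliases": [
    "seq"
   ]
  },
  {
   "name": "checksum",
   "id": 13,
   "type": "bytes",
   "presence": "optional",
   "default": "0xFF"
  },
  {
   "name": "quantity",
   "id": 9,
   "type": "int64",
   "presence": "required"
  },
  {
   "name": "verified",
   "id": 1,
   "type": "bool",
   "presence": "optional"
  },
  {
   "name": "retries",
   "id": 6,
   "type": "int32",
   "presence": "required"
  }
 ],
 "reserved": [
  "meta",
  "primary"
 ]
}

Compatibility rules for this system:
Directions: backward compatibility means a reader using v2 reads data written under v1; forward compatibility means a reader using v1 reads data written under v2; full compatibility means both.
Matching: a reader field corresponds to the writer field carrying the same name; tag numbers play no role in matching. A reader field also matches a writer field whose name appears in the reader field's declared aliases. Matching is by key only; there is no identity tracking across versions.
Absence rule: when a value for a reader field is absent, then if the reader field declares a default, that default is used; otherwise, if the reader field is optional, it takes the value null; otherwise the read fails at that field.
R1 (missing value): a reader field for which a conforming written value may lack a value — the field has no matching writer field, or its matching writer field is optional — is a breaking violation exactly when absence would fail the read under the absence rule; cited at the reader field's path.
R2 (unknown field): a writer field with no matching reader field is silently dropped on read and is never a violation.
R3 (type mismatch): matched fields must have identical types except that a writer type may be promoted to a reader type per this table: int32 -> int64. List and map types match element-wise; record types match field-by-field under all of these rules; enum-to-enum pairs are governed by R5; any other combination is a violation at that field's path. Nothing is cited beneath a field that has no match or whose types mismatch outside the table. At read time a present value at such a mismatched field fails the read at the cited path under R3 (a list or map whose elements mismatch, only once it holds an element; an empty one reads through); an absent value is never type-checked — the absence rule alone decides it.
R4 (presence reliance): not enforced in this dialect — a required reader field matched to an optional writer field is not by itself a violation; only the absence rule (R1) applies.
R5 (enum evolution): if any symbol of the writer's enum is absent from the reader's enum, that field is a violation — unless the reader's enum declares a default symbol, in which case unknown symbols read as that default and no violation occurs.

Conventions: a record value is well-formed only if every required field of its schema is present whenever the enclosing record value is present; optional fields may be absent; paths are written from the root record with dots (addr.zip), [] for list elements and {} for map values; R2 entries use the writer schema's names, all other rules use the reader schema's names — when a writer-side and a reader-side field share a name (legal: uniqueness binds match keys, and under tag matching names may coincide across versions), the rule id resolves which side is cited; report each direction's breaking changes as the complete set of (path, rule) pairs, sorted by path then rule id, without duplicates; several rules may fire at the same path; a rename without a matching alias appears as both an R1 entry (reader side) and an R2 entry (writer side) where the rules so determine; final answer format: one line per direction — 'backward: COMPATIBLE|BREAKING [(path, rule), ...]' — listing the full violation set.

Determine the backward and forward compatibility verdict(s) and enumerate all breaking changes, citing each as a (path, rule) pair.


backward: BREAKING [(city, R1), (retries, R3)]; forward: BREAKING [(email, R1), (notes, R1)]

the writer's type comes first in each Order pair
backward for Order (reader v2, writer v1):
  Channel -> Channel, writer optional: kind aligns to channel
  city has no writer counterpart
  bytes -> bytes, writer optional: checksum aligns to checksum
  int64 -> int64, writer required: quantity aligns to quantity
  bool -> bool, writer optional: verified aligns to verified
  int64 -> int32, writer required: retries aligns to retries
  writer notes: unknown to reader
  writer email: unknown to reader
  breaking: (city, R1)
  breaking: (retries, R3)
  backward on Order therefore BREAKING (2)
forward for Order (reader v1, writer v2):
  channel has no writer counterpart
  notes has no writer counterpart
  bytes -> bytes, writer optional: checksum aligns to checksum
  int64 -> int64, writer required: quantity aligns to quantity
  bool -> bool, writer optional: verified aligns to verified
  int32 -> int64, writer required: retries aligns to retries
  email has no writer counterpart
  writer kind: unknown to reader
  writer city: unknown to reader
  breaking: (email, R1)
  breaking: (notes, R1)
  forward on Order therefore BREAKING (2)


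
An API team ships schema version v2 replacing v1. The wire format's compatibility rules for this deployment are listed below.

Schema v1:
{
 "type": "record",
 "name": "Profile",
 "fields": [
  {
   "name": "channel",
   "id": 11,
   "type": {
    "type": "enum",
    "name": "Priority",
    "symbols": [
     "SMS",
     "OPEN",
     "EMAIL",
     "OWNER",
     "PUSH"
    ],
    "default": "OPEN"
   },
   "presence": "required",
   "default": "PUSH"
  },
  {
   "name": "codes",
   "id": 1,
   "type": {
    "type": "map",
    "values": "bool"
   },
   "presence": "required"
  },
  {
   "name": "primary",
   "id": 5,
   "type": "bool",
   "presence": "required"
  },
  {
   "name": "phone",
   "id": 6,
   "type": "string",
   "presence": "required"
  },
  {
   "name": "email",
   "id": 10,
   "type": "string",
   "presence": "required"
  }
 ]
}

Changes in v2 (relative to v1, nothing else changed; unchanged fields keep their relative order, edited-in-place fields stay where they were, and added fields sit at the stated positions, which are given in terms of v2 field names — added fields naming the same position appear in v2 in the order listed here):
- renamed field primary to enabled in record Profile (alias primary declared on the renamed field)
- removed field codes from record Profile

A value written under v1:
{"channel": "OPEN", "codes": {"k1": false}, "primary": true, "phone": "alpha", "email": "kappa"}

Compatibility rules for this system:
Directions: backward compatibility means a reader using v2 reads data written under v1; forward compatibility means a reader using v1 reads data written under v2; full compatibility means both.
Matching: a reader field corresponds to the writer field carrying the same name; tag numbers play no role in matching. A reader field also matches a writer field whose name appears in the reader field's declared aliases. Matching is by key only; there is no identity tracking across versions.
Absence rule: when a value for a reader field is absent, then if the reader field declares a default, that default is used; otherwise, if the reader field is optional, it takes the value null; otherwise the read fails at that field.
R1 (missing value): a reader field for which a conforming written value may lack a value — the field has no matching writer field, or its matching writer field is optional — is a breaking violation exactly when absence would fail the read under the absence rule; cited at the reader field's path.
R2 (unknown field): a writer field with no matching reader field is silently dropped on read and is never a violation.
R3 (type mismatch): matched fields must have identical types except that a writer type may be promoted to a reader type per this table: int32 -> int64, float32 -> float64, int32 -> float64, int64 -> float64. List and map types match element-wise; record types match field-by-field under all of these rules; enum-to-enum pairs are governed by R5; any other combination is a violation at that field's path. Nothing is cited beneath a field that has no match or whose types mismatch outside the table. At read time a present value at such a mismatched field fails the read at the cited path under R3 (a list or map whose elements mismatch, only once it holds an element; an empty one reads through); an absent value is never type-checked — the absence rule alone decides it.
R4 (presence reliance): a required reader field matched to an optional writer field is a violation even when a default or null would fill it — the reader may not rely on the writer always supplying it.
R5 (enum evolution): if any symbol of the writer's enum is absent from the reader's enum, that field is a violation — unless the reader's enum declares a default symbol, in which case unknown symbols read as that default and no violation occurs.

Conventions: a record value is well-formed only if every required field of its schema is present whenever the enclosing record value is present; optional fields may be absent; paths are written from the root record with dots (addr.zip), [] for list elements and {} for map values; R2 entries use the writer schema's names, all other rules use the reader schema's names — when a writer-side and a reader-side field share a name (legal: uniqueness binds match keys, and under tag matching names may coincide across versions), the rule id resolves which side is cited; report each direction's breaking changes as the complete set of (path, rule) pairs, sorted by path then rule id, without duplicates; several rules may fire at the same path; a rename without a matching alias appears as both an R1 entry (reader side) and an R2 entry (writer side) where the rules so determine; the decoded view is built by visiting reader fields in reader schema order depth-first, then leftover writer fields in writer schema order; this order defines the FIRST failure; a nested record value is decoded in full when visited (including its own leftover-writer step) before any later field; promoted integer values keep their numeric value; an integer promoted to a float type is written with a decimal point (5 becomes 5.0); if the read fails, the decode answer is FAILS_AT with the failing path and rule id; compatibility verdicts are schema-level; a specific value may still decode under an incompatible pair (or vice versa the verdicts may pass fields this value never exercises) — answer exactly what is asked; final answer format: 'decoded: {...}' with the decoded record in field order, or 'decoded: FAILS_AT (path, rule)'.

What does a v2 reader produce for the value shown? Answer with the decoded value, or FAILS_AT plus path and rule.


decoded: {"channel": "OPEN", "enabled": true, "phone": "alpha", "email": "kappa"}

arrows below run writer -> reader for Profile
decoding the Profile value with the v2 reader:
  channel := "OPEN"
  enabled := true (from writer primary)
  phone := "alpha"
  email := "kappa"
  writer codes: unknown -> dropped
  => decoded: {"channel": "OPEN", "enabled": true, "phone": "alpha", "email": "kappa"}


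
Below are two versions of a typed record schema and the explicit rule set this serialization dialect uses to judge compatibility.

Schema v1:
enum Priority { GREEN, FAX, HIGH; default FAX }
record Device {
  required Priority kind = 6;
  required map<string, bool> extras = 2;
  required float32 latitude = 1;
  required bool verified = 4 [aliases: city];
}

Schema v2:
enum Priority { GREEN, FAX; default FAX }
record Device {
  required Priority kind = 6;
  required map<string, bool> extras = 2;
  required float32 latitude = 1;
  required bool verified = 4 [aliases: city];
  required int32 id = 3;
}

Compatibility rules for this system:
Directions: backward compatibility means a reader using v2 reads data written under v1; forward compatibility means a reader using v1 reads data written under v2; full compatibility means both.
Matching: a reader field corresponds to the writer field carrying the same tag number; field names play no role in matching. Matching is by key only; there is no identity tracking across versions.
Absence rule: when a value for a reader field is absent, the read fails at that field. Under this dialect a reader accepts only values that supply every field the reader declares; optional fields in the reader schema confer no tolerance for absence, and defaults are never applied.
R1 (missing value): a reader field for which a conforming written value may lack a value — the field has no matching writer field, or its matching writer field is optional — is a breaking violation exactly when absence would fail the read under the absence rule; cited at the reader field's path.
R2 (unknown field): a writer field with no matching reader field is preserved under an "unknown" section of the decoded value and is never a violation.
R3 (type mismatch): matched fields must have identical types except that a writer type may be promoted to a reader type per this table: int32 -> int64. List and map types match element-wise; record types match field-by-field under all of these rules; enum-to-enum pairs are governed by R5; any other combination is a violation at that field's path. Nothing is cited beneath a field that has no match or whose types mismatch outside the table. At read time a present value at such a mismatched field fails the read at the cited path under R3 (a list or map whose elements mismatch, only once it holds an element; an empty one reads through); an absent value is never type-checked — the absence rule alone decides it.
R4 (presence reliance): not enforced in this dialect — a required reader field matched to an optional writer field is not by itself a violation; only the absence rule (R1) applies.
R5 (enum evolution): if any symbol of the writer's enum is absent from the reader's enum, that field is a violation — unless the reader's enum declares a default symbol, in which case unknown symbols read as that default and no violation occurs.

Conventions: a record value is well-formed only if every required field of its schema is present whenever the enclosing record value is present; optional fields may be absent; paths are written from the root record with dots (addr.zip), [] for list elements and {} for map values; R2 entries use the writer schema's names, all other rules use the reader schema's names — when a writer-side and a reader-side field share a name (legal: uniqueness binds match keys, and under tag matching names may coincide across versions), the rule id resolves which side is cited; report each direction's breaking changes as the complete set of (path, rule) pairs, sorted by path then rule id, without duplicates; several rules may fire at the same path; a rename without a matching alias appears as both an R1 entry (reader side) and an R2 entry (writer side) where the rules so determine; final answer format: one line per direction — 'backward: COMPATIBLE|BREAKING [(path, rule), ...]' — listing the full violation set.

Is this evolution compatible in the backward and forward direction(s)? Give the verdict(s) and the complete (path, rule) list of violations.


backward: BREAKING [(id, R1)]; forward: COMPATIBLE []

arrows below run writer -> reader for Device
backward pass over Device, reader schema v2, writer schema v1:
  kind <- kind (Priority -> Priority, writer required)
  extras <- extras (map<string, bool> -> map<string, bool>, writer required)
  latitude <- latitude (float32 -> float32, writer required)
  verified <- verified (bool -> bool, writer required)
  id: no writer match
  breaking: (id, R1)
  => 1 violation(s): backward is BREAKING for Device
forward pass over Device, reader schema v1, writer schema v2:
  kind <- kind (Priority -> Priority, writer required)
  extras <- extras (map<string, bool> -> map<string, bool>, writer required)
  latitude <- latitude (float32 -> float32, writer required)
  verified <- verified (bool -> bool, writer required)
  writer field id has no reader counterpart
  nothing fires on Device: forward is COMPATIBLE


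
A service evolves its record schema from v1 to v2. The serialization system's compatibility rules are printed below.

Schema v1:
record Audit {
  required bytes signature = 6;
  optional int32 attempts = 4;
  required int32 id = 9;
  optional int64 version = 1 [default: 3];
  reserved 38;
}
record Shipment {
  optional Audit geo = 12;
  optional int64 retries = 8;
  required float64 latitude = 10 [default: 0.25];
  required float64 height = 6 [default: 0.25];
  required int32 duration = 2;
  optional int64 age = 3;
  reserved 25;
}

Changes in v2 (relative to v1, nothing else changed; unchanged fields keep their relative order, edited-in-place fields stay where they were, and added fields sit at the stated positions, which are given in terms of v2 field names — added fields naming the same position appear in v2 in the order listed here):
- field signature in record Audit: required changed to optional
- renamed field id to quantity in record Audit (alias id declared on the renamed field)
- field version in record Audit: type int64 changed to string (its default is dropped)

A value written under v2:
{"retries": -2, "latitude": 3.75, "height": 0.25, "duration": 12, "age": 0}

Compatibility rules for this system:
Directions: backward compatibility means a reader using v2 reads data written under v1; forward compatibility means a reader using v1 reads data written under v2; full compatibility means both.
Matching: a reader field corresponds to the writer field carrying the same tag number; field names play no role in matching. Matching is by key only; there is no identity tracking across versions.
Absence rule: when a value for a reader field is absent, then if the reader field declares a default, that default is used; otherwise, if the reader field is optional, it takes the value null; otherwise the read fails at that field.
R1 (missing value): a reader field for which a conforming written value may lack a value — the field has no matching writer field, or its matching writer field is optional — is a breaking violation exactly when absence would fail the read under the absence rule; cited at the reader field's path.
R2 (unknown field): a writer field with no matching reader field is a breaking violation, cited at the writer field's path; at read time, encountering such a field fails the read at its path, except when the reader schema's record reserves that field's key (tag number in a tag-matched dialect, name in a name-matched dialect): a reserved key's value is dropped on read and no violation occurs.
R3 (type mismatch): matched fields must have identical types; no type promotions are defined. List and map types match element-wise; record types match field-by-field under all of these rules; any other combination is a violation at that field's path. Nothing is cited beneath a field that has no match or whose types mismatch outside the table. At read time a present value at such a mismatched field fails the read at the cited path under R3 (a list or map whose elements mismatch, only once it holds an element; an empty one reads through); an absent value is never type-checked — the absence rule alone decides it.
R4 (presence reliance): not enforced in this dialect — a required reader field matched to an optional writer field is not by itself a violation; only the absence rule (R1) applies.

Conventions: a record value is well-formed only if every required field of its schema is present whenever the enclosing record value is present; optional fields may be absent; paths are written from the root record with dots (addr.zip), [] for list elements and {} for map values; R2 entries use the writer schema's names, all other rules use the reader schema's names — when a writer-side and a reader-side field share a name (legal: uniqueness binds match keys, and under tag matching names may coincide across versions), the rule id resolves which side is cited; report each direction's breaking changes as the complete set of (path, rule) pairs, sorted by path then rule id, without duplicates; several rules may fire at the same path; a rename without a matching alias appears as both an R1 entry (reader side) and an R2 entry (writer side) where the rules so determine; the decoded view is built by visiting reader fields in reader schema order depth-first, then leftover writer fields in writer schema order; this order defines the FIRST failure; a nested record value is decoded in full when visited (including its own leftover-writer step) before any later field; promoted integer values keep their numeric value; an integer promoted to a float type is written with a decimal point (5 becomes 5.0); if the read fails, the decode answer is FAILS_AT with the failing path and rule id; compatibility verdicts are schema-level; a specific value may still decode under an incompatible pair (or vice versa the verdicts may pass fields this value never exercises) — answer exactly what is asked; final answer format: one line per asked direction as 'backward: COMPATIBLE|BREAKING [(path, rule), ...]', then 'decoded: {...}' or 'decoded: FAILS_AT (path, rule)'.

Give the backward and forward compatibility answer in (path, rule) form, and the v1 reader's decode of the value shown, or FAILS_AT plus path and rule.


arrows below run writer -> reader for Shipment
backward pass over Shipment, reader schema v2, writer schema v1:
  geo <- geo (Audit -> Audit, writer optional)
  retries <- retries (int64 -> int64, writer optional)
  latitude <- latitude (float64 -> float64, writer required)
  height <- height (float64 -> float64, writer required)
  duration <- duration (int32 -> int32, writer required)
  age <- age (int64 -> int64, writer optional)
  geo.signature <- geo.signature (bytes -> bytes, writer required)
  geo.attempts <- geo.attempts (int32 -> int32, writer optional)
  geo.quantity <- geo.id (int32 -> int32, writer required)
  geo.version <- geo.version (int64 -> string, writer optional)
  breaking: (geo.version, R3)
  => backward: BREAKING (1)
forward pass over Shipment, reader schema v1, writer schema v2:
  geo <- geo (Audit -> Audit, writer optional)
  retries <- retries (int64 -> int64, writer optional)
  latitude <- latitude (float64 -> float64, writer required)
  height <- height (float64 -> float64, writer required)
  duration <- duration (int32 -> int32, writer required)
  age <- age (int64 -> int64, writer optional)
  geo.signature <- geo.signature (bytes -> bytes, writer optional)
  geo.attempts <- geo.attempts (int32 -> int32, writer optional)
  geo.id <- geo.quantity (int32 -> int32, writer required)
  geo.version <- geo.version (string -> int64, writer optional)
  breaking: (geo.signature, R1)
  breaking: (geo.version, R3)
  => forward: BREAKING (2)
decode (reader v1):
  geo := null (not supplied -> null)
  retries := -2
  latitude := 3.75
  height := 0.25
  duration := 12
  age := 0
  => decoded: {"geo": null, "retries": -2, "latitude": 3.75, "height": 0.25, "duration": 12, "age": 0}

backward: BREAKING [(geo.version, R3)]; forward: BREAKING [(geo.signature, R1), (geo.version, R3)]; decoded: {"geo": null, "retries": -2, "latitude": 3.75, "height": 0.25, "duration": 12, "age": 0}


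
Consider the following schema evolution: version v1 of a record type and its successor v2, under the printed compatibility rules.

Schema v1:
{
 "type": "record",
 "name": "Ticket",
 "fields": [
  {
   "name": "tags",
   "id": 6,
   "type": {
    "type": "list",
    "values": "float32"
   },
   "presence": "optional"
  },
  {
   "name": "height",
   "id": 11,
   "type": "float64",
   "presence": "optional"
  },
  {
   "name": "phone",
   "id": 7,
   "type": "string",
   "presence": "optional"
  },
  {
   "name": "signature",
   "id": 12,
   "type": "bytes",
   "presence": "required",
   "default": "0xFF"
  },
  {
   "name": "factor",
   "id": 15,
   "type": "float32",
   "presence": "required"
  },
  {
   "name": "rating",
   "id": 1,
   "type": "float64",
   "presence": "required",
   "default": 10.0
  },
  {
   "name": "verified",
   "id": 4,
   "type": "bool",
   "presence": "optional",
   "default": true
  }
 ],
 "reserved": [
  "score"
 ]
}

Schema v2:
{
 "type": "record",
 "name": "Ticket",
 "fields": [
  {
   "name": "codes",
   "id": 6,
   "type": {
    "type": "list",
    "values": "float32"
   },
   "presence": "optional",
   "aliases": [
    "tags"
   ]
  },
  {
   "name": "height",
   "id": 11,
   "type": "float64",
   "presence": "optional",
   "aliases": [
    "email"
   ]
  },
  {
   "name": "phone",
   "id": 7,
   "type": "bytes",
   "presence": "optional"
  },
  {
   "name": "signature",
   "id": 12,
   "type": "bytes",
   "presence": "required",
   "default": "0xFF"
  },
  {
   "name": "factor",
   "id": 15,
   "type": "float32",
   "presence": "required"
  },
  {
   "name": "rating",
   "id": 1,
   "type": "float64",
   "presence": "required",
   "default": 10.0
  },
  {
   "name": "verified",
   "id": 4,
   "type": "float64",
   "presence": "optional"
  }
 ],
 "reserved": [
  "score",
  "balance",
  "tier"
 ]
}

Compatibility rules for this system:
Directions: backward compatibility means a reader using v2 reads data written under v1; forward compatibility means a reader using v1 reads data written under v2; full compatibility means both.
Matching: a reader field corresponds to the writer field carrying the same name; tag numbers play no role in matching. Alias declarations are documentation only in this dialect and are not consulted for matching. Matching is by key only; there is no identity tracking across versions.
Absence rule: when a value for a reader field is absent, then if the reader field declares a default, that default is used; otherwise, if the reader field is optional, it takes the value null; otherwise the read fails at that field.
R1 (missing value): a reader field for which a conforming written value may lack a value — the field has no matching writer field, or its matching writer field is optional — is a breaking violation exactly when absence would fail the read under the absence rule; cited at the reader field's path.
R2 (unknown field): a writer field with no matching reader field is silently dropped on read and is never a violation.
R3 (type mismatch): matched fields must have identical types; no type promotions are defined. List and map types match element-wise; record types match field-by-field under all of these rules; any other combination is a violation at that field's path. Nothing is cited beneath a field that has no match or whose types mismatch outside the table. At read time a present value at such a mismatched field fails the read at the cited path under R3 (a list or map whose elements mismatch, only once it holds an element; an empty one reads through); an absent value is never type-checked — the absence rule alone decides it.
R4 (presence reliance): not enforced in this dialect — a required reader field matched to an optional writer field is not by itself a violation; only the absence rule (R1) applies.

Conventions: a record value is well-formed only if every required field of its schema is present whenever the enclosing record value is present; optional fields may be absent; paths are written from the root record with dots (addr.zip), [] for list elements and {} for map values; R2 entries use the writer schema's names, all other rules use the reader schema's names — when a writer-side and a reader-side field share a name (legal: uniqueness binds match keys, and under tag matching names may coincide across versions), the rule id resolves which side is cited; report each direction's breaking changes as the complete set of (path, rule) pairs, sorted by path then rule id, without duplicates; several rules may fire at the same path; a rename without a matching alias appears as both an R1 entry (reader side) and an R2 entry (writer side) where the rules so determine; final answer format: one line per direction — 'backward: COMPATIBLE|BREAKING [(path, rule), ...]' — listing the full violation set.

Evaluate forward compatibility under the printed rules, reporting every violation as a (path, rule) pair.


forward: BREAKING [(phone, R3), (verified, R3)]

the writer's type comes first in each Ticket pair
forward pass over Ticket, reader schema v1, writer schema v2:
  no writer field matches reader tags
  height: float64 -> float64, writer optional; from height
  phone: bytes -> string, writer optional; from phone
  signature: bytes -> bytes, writer required; from signature
  factor: float32 -> float32, writer required; from factor
  rating: float64 -> float64, writer required; from rating
  verified: float64 -> bool, writer optional; from verified
  leftover writer field: codes
  R3 fires at phone
  R3 fires at verified
  forward on Ticket therefore BREAKING (2)
diffs on Ticket not affecting the asked answer:
  renamed field tags to codes in record Ticket (alias tags declared on the renamed field) -> inert for the asked Ticket verdict: nothing fires


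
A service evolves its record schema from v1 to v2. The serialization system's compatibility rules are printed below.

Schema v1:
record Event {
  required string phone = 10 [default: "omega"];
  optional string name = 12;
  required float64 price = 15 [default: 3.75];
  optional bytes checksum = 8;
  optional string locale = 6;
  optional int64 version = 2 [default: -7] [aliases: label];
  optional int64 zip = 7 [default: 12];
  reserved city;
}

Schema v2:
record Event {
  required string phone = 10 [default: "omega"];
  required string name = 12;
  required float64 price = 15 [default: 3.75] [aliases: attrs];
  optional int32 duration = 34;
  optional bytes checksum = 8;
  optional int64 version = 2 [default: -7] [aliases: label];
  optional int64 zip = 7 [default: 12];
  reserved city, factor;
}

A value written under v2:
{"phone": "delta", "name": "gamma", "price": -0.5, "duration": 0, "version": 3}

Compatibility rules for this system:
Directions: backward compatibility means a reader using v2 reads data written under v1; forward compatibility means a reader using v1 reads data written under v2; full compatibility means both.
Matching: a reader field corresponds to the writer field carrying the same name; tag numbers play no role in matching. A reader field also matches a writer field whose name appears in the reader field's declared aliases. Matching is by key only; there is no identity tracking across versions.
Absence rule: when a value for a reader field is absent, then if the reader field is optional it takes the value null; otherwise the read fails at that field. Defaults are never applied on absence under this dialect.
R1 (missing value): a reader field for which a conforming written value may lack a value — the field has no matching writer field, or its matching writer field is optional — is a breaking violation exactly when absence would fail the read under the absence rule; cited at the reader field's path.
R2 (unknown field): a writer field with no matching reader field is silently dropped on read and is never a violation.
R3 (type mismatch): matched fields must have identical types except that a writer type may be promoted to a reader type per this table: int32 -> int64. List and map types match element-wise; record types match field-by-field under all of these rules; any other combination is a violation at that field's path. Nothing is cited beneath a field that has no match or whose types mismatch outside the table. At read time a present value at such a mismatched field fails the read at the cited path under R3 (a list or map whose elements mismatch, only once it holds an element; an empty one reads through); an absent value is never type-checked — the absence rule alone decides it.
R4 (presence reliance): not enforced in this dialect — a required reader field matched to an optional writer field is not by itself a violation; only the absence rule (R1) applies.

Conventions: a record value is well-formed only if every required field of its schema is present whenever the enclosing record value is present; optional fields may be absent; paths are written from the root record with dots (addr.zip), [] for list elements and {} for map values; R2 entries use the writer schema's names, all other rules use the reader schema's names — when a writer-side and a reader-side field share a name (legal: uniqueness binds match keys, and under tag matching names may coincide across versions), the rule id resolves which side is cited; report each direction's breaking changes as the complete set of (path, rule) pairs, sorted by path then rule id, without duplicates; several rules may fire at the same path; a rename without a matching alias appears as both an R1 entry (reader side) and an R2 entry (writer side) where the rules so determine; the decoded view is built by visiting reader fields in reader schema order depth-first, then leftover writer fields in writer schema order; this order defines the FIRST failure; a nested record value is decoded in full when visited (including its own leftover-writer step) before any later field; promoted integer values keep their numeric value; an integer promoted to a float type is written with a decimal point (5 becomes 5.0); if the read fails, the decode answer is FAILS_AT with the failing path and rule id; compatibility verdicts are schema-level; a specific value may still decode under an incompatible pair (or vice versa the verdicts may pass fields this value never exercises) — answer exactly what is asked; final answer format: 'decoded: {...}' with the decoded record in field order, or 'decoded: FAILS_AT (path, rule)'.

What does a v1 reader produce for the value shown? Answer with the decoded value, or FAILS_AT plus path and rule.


decoded: {"phone": "delta", "name": "gamma", "price": -0.5, "checksum": null, "locale": null, "version": 3, "zip": null}

in Event below, arrows point writer -> reader
decode (reader v1):
  phone := "delta"
  name := "gamma"
  price := -0.5
  checksum := null (absent, optional -> null)
  locale := null (absent, optional -> null)
  version := 3
  zip := null (absent, optional -> null)
  writer duration: unknown -> dropped
  => decoded: {"phone": "delta", "name": "gamma", "price": -0.5, "checksum": null, "locale": null, "version": 3, "zip": null}
remaining Event differences; none change what is asked:
  field name in record Event: optional changed to required -> a verdict-level change on Event — the shown value reads the same
  added field duration to record Event: optional int32, tag 34 (in v2 it sits immediately before checksum) -> no rule fires on it and the decoded Event view is identical with or without it
  removed field locale from record Event -> no rule fires on it and the decoded Event view is identical with or without it


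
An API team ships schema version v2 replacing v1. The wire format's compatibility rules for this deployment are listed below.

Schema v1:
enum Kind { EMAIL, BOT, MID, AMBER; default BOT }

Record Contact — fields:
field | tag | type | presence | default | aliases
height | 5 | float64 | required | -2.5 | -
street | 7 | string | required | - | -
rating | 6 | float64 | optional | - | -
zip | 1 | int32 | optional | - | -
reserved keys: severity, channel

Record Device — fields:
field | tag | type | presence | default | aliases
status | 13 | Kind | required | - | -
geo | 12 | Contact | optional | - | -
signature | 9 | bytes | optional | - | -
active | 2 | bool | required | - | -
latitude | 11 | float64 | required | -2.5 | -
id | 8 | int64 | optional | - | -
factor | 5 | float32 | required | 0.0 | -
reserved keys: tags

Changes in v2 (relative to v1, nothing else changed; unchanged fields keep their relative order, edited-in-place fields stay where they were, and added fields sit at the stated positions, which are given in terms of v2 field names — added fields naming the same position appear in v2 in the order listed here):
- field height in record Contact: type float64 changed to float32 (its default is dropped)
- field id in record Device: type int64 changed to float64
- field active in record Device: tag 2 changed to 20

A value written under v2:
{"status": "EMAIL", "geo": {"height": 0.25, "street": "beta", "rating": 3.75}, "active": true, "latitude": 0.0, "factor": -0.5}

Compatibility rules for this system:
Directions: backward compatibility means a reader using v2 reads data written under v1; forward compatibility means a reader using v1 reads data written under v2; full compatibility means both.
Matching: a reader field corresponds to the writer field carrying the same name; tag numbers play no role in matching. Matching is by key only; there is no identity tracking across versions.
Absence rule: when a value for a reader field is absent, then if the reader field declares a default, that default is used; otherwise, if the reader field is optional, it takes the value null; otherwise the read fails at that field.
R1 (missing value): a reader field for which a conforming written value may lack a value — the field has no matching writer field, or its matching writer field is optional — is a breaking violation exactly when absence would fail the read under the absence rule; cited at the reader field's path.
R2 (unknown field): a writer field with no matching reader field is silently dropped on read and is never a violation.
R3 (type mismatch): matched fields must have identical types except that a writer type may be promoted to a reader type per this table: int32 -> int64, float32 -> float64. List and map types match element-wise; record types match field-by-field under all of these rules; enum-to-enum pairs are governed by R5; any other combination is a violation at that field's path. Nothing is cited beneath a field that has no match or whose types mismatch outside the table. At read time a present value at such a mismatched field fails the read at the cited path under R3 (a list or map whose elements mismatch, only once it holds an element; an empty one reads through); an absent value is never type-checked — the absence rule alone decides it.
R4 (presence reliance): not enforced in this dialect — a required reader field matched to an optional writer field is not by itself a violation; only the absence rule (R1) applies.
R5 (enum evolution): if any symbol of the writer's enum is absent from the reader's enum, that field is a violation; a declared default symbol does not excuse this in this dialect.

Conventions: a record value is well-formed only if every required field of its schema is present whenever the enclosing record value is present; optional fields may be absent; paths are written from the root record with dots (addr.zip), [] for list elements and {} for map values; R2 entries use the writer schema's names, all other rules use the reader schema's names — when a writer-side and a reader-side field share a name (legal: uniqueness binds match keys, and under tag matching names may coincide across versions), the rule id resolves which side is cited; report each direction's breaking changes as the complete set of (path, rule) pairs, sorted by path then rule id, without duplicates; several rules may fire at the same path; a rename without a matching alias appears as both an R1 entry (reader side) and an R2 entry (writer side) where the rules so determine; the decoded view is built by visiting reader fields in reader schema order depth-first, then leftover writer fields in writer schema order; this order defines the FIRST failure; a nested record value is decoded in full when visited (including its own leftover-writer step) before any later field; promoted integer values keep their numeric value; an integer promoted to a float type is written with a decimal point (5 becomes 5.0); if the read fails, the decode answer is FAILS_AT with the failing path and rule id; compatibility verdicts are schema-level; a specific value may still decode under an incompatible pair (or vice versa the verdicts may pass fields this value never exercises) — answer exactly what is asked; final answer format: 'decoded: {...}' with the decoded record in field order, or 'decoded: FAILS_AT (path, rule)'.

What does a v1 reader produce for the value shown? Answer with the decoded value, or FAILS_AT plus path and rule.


decoded: {"status": "EMAIL", "geo": {"height": 0.25, "street": "beta", "rating": 3.75, "zip": null}, "signature": null, "active": true, "latitude": 0.0, "id": null, "factor": -0.5}

in Device below, arrows point writer -> reader
decoding the Device value with the v1 reader:
  status := "EMAIL"
  geo.height := 0.25 (float32 -> float64)
  geo.street := "beta"
  geo.rating := 3.75
  geo.zip := null (not supplied -> null)
  signature := null (not supplied -> null)
  active := true
  latitude := 0.0
  id := null (not supplied -> null)
  factor := -0.5
  => decoded: {"status": "EMAIL", "geo": {"height": 0.25, "street": "beta", "rating": 3.75, "zip": null}, "signature": null, "active": true, "latitude": 0.0, "id": null, "factor": -0.5}
remaining Device differences; none change what is asked:
  field height in record Contact: type float64 changed to float32 (its default is dropped) -> schema-level compatibility only; this Device value's decode is unchanged
  field id in record Device: type int64 changed to float64 -> schema-level compatibility only; this Device value's decode is unchanged
  field active in record Device: tag 2 changed to 20 -> fires no rule on Device under this dialect and leaves the result unchanged
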